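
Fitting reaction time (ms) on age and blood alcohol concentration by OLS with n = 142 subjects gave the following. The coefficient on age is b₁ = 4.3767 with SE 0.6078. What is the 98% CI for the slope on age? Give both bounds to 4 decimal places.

df = n − k − 1 = 142 − 2 − 1 = 139.
t* = t_{0.01, 139} = 2.353474.
Margin = t* × SE = 2.353474 × 0.6078 = 1.430442.
CI: 4.3767 ± 1.430442 → (2.9463, 5.8071).
With 98% confidence, each one-unit increase in age is associated with a change of between 2.9463 and 5.8071 ms in reaction time, holding the other predictors fixed.

(2.9463, 5.8071)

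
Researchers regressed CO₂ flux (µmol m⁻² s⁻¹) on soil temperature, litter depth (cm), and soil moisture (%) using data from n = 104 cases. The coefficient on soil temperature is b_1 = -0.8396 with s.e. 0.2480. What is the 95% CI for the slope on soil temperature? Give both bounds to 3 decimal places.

df = n − k − 1 = 104 − 3 − 1 = 100.
t* = t_{0.025, 100} = 1.983972.
Margin = t* × SE = 1.983972 × 0.2480 = 0.49202.
CI: -0.8396 ± 0.49202 → (-1.332, -0.348).
With 95% confidence, each one-unit increase in soil temperature is associated with a change of between -1.332 and -0.348 µmol m⁻² s⁻¹ in CO₂ flux, holding the other predictors fixed.

(-1.332, -0.348)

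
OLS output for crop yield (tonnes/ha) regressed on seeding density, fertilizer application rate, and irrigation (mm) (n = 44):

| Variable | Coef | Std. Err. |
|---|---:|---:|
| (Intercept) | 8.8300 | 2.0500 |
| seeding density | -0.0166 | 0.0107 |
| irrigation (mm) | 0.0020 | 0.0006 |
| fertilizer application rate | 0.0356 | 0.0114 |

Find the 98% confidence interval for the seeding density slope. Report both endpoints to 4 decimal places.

Read off: b = -0.0166, SE = 0.0107 for seeding density.
df = n − k − 1 = 44 − 3 − 1 = 40.
t* = t_{0.01, 40} = 2.423257.
Margin = t* × SE = 2.423257 × 0.0107 = 0.025929.
CI: -0.0166 ± 0.025929 → (-0.0425, 0.0093).

(-0.0425, 0.0093)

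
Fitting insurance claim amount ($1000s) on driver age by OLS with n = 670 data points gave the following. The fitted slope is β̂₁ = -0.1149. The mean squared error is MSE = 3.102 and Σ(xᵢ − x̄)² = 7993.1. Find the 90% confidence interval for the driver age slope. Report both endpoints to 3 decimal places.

(-0.147, -0.082)

SE(β̂₁) = √(MSE/Sₓₓ) = √(3.102/7993.1) = 0.0196999.
df = n − 2 = 668.
t* = t_{0.05, 668} = 1.647138.
Margin = t* × SE = 1.647138 × 0.0196999 = 0.03245.
CI: -0.1149 ± 0.03245 → (-0.147, -0.082).
With 90% confidence, each one-unit increase in driver age is associated with a change of between -0.147 and -0.082 $1000s in insurance claim amount.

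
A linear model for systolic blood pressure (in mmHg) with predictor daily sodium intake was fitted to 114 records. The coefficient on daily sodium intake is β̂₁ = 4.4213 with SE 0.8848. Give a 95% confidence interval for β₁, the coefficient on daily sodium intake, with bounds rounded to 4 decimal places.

df = n − 2 = 114 − 2 = 112.
t* = t_{0.025, 112} = 1.981372.
Margin = t* × SE = 1.981372 × 0.8848 = 1.753118.
CI: 4.4213 ± 1.753118 → (2.6682, 6.1744).
With 95% confidence, each one-unit increase in daily sodium intake is associated with a change of between 2.6682 and 6.1744 mmHg in systolic blood pressure.

(2.6682, 6.1744)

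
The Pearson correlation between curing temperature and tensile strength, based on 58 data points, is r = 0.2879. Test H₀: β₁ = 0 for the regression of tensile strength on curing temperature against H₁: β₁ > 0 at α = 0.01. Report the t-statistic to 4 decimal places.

t = r·√(n − 2)/√(1 − r²) = 0.2879·√56/√0.917114 = 2.2497.
df = n − 2 = 56.
One-sided p ≈ 0.0142, which is ≥ 0.01, so fail to reject H₀.
The data do not give significant evidence of a linear association between curing temperature and tensile strength.

t = 2.2497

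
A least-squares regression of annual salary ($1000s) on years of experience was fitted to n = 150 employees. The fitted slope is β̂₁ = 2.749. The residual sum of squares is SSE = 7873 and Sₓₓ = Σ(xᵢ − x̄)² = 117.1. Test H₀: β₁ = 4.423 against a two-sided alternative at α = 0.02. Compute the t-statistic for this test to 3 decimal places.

MSE = SSE/(n − 2) = 7873/148 = 53.1959.
SE(β̂₁) = √(MSE/Sₓₓ) = √(53.1959/117.1) = 0.674001.
t = (2.749 − 4.423) / 0.674001 = -2.484.
df = n − 2 = 148.
Two-sided p ≈ 0.0141, which is < 0.02, so reject H₀.
There is evidence that the true slope on years of experience differs from 4.423 $1000s per unit.

t = -2.484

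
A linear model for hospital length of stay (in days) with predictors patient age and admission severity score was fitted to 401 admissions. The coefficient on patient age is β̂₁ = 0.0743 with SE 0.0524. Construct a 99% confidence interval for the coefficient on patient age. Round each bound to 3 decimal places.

(-0.061, 0.210)

df = n − k − 1 = 401 − 2 − 1 = 398.
t* = t_{0.005, 398} = 2.588238.
Margin = t* × SE = 2.588238 × 0.0524 = 0.13562.
CI: 0.0743 ± 0.13562 → (-0.061, 0.210).
With 99% confidence, each one-unit increase in patient age is associated with a change of between -0.061 and 0.210 days in hospital length of stay, holding the other predictors fixed.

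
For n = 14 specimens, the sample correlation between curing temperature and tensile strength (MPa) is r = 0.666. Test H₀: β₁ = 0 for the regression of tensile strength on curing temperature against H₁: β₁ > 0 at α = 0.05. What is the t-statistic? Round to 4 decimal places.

t = 3.0928

t = r·√(n − 2)/√(1 − r²) = 0.666·√12/√0.556444 = 3.0928.
df = n − 2 = 12.
One-sided p ≈ 0.0047, which is < 0.05, so reject H₀.
There is evidence of a linear association between curing temperature and tensile strength.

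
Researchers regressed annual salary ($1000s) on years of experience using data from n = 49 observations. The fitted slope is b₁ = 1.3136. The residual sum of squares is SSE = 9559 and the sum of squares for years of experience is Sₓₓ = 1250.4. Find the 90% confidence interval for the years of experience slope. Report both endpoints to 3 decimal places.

(0.637, 1.990)

MSE = SSE/(n − 2) = 9559/47 = 203.383.
SE(b₁) = √(MSE/Sₓₓ) = √(203.383/1250.4) = 0.403304.
df = n − 2 = 47.
t* = t_{0.05, 47} = 1.677927.
Margin = t* × SE = 1.677927 × 0.403304 = 0.67672.
CI: 1.3136 ± 0.67672 → (0.637, 1.990).
With 90% confidence, each one-unit increase in years of experience is associated with a change of between 0.637 and 1.990 $1000s in annual salary.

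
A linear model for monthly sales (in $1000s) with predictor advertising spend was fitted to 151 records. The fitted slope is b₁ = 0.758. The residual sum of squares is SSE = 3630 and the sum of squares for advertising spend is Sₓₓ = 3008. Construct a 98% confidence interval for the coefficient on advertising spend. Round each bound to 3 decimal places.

MSE = SSE/(n − 2) = 3630/149 = 24.3624.
SE(b₁) = √(MSE/Sₓₓ) = √(24.3624/3008) = 0.0899956.
df = n − 2 = 149.
t* = t_{0.01, 149} = 2.351635.
Margin = t* × SE = 2.351635 × 0.0899956 = 0.21164.
CI: 0.758 ± 0.21164 → (0.546, 0.970).
With 98% confidence, each one-unit increase in advertising spend is associated with a change of between 0.546 and 0.970 $1000s in monthly sales.

(0.546, 0.970)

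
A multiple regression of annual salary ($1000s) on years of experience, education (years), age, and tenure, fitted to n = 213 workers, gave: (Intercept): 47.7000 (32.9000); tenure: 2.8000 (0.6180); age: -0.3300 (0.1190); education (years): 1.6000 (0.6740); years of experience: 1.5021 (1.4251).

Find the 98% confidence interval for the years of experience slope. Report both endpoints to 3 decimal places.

Read off: b = 1.5021, SE = 1.4251 for years of experience.
df = n − k − 1 = 213 − 4 − 1 = 208.
t* = t_{0.01, 208} = 2.344409.
Margin = t* × SE = 2.344409 × 1.4251 = 3.34102.
CI: 1.5021 ± 3.34102 → (-1.839, 4.843).

(-1.839, 4.843)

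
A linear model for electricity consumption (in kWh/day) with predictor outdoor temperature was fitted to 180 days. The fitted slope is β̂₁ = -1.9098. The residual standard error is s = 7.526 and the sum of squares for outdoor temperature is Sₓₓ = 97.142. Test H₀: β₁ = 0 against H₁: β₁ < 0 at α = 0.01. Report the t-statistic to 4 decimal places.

SE(β̂₁) = s/√Sₓₓ = 7.526/√97.142 = 0.763591.
t = -1.9098 / 0.763591 = -2.5011.
df = n − 2 = 178.
One-sided p ≈ 0.0066, which is < 0.01, so reject H₀.
There is evidence that the true slope on outdoor temperature is negative.

t = -2.5011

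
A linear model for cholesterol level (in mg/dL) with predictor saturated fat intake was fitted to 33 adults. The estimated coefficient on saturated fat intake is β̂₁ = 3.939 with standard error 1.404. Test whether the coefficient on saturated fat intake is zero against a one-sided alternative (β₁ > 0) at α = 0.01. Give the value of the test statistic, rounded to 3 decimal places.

t = 2.806

H₀: β₁ = 0 vs H₁: β₁ > 0.
t = (β̂₁ − β₁⁰)/SE = 3.939 / 1.404 = 2.806.
df = n − 2 = 33 − 2 = 31.
One-sided p ≈ 0.0043, which is < 0.01, so reject H₀.
There is evidence that the true slope on saturated fat intake is positive.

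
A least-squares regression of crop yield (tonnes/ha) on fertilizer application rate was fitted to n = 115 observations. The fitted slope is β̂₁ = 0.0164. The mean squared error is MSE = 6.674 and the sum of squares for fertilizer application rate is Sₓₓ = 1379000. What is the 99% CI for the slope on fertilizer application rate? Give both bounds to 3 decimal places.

(0.011, 0.022)

SE(β̂₁) = √(MSE/Sₓₓ) = √(6.674/1379000) = 0.00219994.
df = n − 2 = 113.
t* = t_{0.005, 113} = 2.620039.
Margin = t* × SE = 2.620039 × 0.00219994 = 0.00576.
CI: 0.0164 ± 0.00576 → (0.011, 0.022).
With 99% confidence, each one-unit increase in fertilizer application rate is associated with a change of between 0.011 and 0.022 tonnes/ha in crop yield.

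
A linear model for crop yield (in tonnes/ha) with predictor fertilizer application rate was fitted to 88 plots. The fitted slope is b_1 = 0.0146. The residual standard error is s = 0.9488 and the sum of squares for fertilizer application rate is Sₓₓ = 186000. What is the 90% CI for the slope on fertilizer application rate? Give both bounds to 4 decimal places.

(0.0109, 0.0183)

SE(b_1) = s/√Sₓₓ = 0.9488/√186000 = 0.00219998.
df = n − 2 = 86.
t* = t_{0.05, 86} = 1.662765.
Margin = t* × SE = 1.662765 × 0.00219998 = 0.003658.
CI: 0.0146 ± 0.003658 → (0.0109, 0.0183).
With 90% confidence, each one-unit increase in fertilizer application rate is associated with a change of between 0.0109 and 0.0183 tonnes/ha in crop yield.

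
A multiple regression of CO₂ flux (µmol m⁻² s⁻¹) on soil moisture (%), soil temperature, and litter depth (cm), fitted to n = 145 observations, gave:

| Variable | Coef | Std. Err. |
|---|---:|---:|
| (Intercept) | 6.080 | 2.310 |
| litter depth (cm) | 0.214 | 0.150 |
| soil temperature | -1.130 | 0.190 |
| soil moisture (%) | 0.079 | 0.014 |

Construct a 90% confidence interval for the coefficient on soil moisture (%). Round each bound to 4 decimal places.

Read off: b = 0.079, SE = 0.014 for soil moisture (%).
df = n − k − 1 = 145 − 3 − 1 = 141.
t* = t_{0.05, 141} = 1.655732.
Margin = t* × SE = 1.655732 × 0.014 = 0.023180.
CI: 0.079 ± 0.023180 → (0.0558, 0.1022).

(0.0558, 0.1022)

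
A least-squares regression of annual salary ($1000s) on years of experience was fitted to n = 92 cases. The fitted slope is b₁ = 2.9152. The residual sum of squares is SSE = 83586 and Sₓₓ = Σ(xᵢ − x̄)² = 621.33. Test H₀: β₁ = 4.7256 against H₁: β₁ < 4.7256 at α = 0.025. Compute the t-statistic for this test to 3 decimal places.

MSE = SSE/(n − 2) = 83586/90 = 928.733.
SE(b₁) = √(MSE/Sₓₓ) = √(928.733/621.33) = 1.2226.
t = (2.9152 − 4.7256) / 1.2226 = -1.481.
df = n − 2 = 90.
One-sided p ≈ 0.0711, which is ≥ 0.025, so fail to reject H₀.
The data do not give significant evidence that the true slope on years of experience is below 4.7256 $1000s per unit.

t = -1.481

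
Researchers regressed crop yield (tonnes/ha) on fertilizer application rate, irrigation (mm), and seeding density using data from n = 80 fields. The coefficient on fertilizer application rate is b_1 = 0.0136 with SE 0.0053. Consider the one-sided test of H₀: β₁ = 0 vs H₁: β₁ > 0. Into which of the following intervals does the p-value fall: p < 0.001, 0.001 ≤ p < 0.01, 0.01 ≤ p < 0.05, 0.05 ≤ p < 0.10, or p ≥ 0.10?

0.001 ≤ p < 0.01

t = 0.0136 / 0.0053 = 2.566.
df = n − k − 1 = 80 − 3 − 1 = 76.
One-sided p = P(T_{76} > t) ≈ 0.0061.
So 0.001 ≤ p < 0.01.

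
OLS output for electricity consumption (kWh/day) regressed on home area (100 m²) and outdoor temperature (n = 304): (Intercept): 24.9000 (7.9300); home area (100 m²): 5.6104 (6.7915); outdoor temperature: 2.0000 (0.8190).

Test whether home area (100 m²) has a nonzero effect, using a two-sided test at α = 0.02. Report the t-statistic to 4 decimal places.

Read off: b = 5.6104, SE = 6.7915 for home area (100 m²).
H₀: β₁ = 0 vs H₁: β₁ ≠ 0.
t = 5.6104 / 6.7915 = 0.8261.
df = n − k − 1 = 304 − 2 − 1 = 301.
Two-sided p ≈ 0.4094, which is ≥ 0.02, so fail to reject H₀.
The data do not give significant evidence of an association between home area (100 m²) and electricity consumption, after adjusting for the other predictors.

t = 0.8261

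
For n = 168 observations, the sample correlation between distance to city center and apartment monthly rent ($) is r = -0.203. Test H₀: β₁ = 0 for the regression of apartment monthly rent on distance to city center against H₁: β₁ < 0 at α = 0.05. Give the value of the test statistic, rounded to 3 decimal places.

t = r·√(n − 2)/√(1 − r²) = -0.203·√166/√0.958791 = -2.671.
df = n − 2 = 166.
One-sided p ≈ 0.0042, which is < 0.05, so reject H₀.
There is evidence of a linear association between distance to city center and apartment monthly rent.

t = -2.671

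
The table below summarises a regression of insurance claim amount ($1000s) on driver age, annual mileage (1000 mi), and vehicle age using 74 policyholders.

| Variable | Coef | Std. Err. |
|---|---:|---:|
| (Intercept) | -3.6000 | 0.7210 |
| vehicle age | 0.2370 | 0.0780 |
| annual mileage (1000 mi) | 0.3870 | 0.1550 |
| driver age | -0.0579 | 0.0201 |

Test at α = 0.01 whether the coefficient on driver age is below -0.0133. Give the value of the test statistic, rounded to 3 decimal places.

Read off: b = -0.0579, SE = 0.0201 for driver age.
H₀: β₁ = -0.0133 vs H₁: β₁ < -0.0133.
t = (-0.0579 − (-0.0133)) / 0.0201 = -2.219.
df = n − k − 1 = 74 − 3 − 1 = 70.
One-sided p ≈ 0.0149, which is ≥ 0.01, so fail to reject H₀.
The data do not give significant evidence that the true slope on driver age is below -0.0133 $1000s per unit, holding the other predictors fixed.

t = -2.219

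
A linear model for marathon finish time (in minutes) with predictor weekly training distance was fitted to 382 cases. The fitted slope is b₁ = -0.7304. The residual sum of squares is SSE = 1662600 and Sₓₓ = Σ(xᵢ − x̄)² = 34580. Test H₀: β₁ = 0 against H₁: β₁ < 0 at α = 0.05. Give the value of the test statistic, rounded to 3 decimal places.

MSE = SSE/(n − 2) = 1662600/380 = 4375.26.
SE(b₁) = √(MSE/Sₓₓ) = √(4375.26/34580) = 0.355705.
t = -0.7304 / 0.355705 = -2.053.
df = n − 2 = 380.
One-sided p ≈ 0.0204, which is < 0.05, so reject H₀.
There is evidence that the true slope on weekly training distance is negative.

t = -2.053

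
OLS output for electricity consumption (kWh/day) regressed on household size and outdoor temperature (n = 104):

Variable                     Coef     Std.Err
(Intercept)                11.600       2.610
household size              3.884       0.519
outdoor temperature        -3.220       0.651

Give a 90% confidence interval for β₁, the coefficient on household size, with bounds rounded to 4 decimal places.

(3.0224, 4.7456)

Read off: b = 3.884, SE = 0.519 for household size.
df = n − k − 1 = 104 − 2 − 1 = 101.
t* = t_{0.05, 101} = 1.660081.
Margin = t* × SE = 1.660081 × 0.519 = 0.861582.
CI: 3.884 ± 0.861582 → (3.0224, 4.7456).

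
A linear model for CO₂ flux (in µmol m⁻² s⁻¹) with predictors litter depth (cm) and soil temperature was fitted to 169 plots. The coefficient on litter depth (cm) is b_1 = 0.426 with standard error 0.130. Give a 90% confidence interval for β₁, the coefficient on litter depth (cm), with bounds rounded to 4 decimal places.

df = n − k − 1 = 169 − 2 − 1 = 166.
t* = t_{0.05, 166} = 1.654085.
Margin = t* × SE = 1.654085 × 0.130 = 0.215031.
CI: 0.426 ± 0.215031 → (0.2110, 0.6410).
With 90% confidence, each one-unit increase in litter depth (cm) is associated with a change of between 0.2110 and 0.6410 µmol m⁻² s⁻¹ in CO₂ flux, holding the other predictors fixed.

(0.2110, 0.6410)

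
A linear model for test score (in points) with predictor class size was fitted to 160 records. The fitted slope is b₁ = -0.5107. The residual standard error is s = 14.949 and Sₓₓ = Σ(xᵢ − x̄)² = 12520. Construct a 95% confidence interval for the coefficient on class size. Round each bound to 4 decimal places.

(-0.7746, -0.2468)

SE(b₁) = s/√Sₓₓ = 14.949/√12520 = 0.133601.
df = n − 2 = 158.
t* = t_{0.025, 158} = 1.975092.
Margin = t* × SE = 1.975092 × 0.133601 = 0.263874.
CI: -0.5107 ± 0.263874 → (-0.7746, -0.2468).
With 95% confidence, each one-unit increase in class size is associated with a change of between -0.7746 and -0.2468 points in test score.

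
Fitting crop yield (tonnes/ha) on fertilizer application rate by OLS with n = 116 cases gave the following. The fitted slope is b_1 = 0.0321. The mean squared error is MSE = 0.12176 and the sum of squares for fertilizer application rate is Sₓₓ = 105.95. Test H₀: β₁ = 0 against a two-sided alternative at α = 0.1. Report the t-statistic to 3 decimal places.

t = 0.947

SE(b_1) = √(MSE/Sₓₓ) = √(0.12176/105.95) = 0.0339002.
t = 0.0321 / 0.0339002 = 0.947.
df = n − 2 = 114.
Two-sided p ≈ 0.3457, which is ≥ 0.1, so fail to reject H₀.
The data do not give significant evidence of an association between fertilizer application rate and crop yield.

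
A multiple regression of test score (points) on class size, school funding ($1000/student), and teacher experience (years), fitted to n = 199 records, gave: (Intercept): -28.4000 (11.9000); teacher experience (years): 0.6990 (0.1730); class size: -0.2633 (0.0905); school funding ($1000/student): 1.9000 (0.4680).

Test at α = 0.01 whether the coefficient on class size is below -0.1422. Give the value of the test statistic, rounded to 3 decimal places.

t = -1.338

Read off: b = -0.2633, SE = 0.0905 for class size.
H₀: β₁ = -0.1422 vs H₁: β₁ < -0.1422.
t = (-0.2633 − (-0.1422)) / 0.0905 = -1.338.
df = n − k − 1 = 199 − 3 − 1 = 195.
One-sided p ≈ 0.0912, which is ≥ 0.01, so fail to reject H₀.
The data do not give significant evidence that the true slope on class size is below -0.1422 points per unit, holding the other predictors fixed.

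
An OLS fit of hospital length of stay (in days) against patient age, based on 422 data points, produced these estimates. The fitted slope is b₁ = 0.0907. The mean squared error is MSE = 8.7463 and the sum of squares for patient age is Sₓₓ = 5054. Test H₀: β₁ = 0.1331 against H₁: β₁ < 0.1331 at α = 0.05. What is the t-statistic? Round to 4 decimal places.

SE(b₁) = √(MSE/Sₓₓ) = √(8.7463/5054) = 0.0416001.
t = (0.0907 − 0.1331) / 0.0416001 = -1.0192.
df = n − 2 = 420.
One-sided p ≈ 0.1543, which is ≥ 0.05, so fail to reject H₀.
The data do not give significant evidence that the true slope on patient age is below 0.1331 days per unit.

t = -1.0192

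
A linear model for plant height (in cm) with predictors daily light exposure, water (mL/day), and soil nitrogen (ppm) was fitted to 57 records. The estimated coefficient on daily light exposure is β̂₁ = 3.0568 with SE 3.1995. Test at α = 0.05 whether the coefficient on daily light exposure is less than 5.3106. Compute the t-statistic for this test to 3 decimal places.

H₀: β₁ = 5.3106 vs H₁: β₁ < 5.3106.
t = (β̂₁ − β₁⁰)/SE = (3.0568 − 5.3106) / 3.1995 = -0.704.
df = n − k − 1 = 57 − 3 − 1 = 53.
One-sided p ≈ 0.2421, which is ≥ 0.05, so fail to reject H₀.
The data do not give significant evidence that the true slope on daily light exposure is below 5.3106 cm per unit, holding the other predictors fixed.

t = -0.704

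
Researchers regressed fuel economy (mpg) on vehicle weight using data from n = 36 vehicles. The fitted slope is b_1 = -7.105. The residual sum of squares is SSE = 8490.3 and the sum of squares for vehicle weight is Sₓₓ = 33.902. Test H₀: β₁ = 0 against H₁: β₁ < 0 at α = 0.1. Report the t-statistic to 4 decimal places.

MSE = SSE/(n − 2) = 8490.3/34 = 249.715.
SE(b_1) = √(MSE/Sₓₓ) = √(249.715/33.902) = 2.714.
t = -7.105 / 2.714 = -2.6179.
df = n − 2 = 34.
One-sided p ≈ 0.0066, which is < 0.1, so reject H₀.
There is evidence that the true slope on vehicle weight is negative.

t = -2.6179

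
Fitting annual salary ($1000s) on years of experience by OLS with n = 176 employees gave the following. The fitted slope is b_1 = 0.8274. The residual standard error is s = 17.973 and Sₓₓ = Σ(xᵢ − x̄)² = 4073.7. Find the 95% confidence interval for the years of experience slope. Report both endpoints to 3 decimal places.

(0.272, 1.383)

SE(b_1) = s/√Sₓₓ = 17.973/√4073.7 = 0.281596.
df = n − 2 = 174.
t* = t_{0.025, 174} = 1.973691.
Margin = t* × SE = 1.973691 × 0.281596 = 0.55578.
CI: 0.8274 ± 0.55578 → (0.272, 1.383).
With 95% confidence, each one-unit increase in years of experience is associated with a change of between 0.272 and 1.383 $1000s in annual salary.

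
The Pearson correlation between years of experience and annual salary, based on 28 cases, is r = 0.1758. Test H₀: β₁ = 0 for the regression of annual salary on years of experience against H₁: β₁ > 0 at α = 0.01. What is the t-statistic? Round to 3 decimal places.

t = 0.911

t = r·√(n − 2)/√(1 − r²) = 0.1758·√26/√0.969094 = 0.911.
df = n − 2 = 26.
One-sided p ≈ 0.1854, which is ≥ 0.01, so fail to reject H₀.
The data do not give significant evidence of a linear association between years of experience and annual salary.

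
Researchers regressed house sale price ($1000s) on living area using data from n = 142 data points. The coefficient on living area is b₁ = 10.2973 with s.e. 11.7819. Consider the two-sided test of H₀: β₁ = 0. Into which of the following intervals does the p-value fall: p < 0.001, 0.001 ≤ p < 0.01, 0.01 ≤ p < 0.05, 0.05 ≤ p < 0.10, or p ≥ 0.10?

t = 10.2973 / 11.7819 = 0.874.
df = n − 2 = 142 − 2 = 140.
Two-sided p = 2·P(T_{140} > |t|) ≈ 0.3836.
So p ≥ 0.10.

p ≥ 0.10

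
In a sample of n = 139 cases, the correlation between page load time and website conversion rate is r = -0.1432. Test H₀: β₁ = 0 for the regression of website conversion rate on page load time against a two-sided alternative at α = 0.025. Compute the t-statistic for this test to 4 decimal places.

t = r·√(n − 2)/√(1 − r²) = -0.1432·√137/√0.979494 = -1.6936.
df = n − 2 = 137.
Two-sided p ≈ 0.0926, which is ≥ 0.025, so fail to reject H₀.
The data do not give significant evidence of a linear association between page load time and website conversion rate.

t = -1.6936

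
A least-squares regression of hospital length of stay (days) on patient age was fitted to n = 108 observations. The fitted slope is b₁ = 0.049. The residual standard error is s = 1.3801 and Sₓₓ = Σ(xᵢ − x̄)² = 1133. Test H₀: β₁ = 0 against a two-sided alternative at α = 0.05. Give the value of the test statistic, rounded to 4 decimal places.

SE(b₁) = s/√Sₓₓ = 1.3801/√1133 = 0.0410011.
t = 0.049 / 0.0410011 = 1.1951.
df = n − 2 = 106.
Two-sided p ≈ 0.2347, which is ≥ 0.05, so fail to reject H₀.
The data do not give significant evidence of an association between patient age and hospital length of stay.

t = 1.1951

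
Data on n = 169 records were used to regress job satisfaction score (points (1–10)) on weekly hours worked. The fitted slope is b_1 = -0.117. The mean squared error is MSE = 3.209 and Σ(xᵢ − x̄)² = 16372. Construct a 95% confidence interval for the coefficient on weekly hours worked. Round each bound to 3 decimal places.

(-0.145, -0.089)

SE(b_1) = √(MSE/Sₓₓ) = √(3.209/16372) = 0.0140002.
df = n − 2 = 167.
t* = t_{0.025, 167} = 1.974271.
Margin = t* × SE = 1.974271 × 0.0140002 = 0.02764.
CI: -0.117 ± 0.02764 → (-0.145, -0.089).
With 95% confidence, each one-unit increase in weekly hours worked is associated with a change of between -0.145 and -0.089 points (1–10) in job satisfaction score.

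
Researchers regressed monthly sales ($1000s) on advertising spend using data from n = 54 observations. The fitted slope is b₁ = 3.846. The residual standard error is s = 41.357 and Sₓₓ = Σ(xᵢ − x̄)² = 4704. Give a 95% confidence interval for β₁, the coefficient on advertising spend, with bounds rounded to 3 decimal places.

SE(b₁) = s/√Sₓₓ = 41.357/√4704 = 0.602997.
df = n − 2 = 52.
t* = t_{0.025, 52} = 2.006647.
Margin = t* × SE = 2.006647 × 0.602997 = 1.21000.
CI: 3.846 ± 1.21000 → (2.636, 5.056).
With 95% confidence, each one-unit increase in advertising spend is associated with a change of between 2.636 and 5.056 $1000s in monthly sales.

(2.636, 5.056)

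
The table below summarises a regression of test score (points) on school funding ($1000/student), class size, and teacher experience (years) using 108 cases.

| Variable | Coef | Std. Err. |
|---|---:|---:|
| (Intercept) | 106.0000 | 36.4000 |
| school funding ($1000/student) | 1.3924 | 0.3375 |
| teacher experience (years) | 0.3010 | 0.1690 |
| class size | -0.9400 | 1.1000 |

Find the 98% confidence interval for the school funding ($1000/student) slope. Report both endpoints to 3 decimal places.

(0.595, 2.190)

Read off: b = 1.3924, SE = 0.3375 for school funding ($1000/student).
df = n − k − 1 = 108 − 3 − 1 = 104.
t* = t_{0.01, 104} = 2.362739.
Margin = t* × SE = 2.362739 × 0.3375 = 0.79742.
CI: 1.3924 ± 0.79742 → (0.595, 2.190).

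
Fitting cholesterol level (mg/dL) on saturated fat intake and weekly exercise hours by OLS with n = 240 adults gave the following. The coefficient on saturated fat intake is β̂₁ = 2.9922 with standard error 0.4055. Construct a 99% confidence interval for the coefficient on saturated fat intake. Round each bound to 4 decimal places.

df = n − k − 1 = 240 − 2 − 1 = 237.
t* = t_{0.005, 237} = 2.596732.
Margin = t* × SE = 2.596732 × 0.4055 = 1.052975.
CI: 2.9922 ± 1.052975 → (1.9392, 4.0452).
With 99% confidence, each one-unit increase in saturated fat intake is associated with a change of between 1.9392 and 4.0452 mg/dL in cholesterol level, holding the other predictors fixed.

(1.9392, 4.0452)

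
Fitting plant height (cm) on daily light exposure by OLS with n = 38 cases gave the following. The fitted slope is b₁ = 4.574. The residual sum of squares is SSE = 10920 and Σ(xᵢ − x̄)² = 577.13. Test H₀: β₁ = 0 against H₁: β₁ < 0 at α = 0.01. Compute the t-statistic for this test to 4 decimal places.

t = 6.3092

MSE = SSE/(n − 2) = 10920/36 = 303.333.
SE(b₁) = √(MSE/Sₓₓ) = √(303.333/577.13) = 0.724975.
t = 4.574 / 0.724975 = 6.3092.
df = n − 2 = 36.
One-sided p ≈ 1.0000, which is ≥ 0.01, so fail to reject H₀.
The data do not give significant evidence that the true slope on daily light exposure is negative.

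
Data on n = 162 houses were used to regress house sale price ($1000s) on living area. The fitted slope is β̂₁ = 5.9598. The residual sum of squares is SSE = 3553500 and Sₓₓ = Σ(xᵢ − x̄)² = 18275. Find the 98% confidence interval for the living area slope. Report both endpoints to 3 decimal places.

(3.369, 8.550)

MSE = SSE/(n − 2) = 3553500/160 = 22209.4.
SE(β̂₁) = √(MSE/Sₓₓ) = √(22209.4/18275) = 1.1024.
df = n − 2 = 160.
t* = t_{0.01, 160} = 2.34988.
Margin = t* × SE = 2.34988 × 1.1024 = 2.59051.
CI: 5.9598 ± 2.59051 → (3.369, 8.550).
With 98% confidence, each one-unit increase in living area is associated with a change of between 3.369 and 8.550 $1000s in house sale price.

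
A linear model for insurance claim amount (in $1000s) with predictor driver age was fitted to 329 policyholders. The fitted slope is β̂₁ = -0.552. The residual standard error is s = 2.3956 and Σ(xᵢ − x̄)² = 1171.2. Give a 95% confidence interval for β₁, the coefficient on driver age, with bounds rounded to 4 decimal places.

SE(β̂₁) = s/√Sₓₓ = 2.3956/√1171.2 = 0.0700001.
df = n − 2 = 327.
t* = t_{0.025, 327} = 1.967245.
Margin = t* × SE = 1.967245 × 0.0700001 = 0.137707.
CI: -0.552 ± 0.137707 → (-0.6897, -0.4143).
With 95% confidence, each one-unit increase in driver age is associated with a change of between -0.6897 and -0.4143 $1000s in insurance claim amount.

(-0.6897, -0.4143)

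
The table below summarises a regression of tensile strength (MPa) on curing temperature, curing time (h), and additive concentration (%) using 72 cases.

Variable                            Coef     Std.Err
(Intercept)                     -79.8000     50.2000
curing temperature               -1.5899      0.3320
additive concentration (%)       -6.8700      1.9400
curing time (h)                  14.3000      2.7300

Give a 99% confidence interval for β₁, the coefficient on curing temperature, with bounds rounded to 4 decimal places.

(-2.4697, -0.7101)

Read off: b = -1.5899, SE = 0.3320 for curing temperature.
df = n − k − 1 = 72 − 3 − 1 = 68.
t* = t_{0.005, 68} = 2.650081.
Margin = t* × SE = 2.650081 × 0.3320 = 0.879827.
CI: -1.5899 ± 0.879827 → (-2.4697, -0.7101).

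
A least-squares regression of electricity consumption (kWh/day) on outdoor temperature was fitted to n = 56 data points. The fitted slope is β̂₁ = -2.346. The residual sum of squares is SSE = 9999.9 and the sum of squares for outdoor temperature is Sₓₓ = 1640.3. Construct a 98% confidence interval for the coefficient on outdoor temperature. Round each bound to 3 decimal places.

(-3.152, -1.540)

MSE = SSE/(n − 2) = 9999.9/54 = 185.183.
SE(β̂₁) = √(MSE/Sₓₓ) = √(185.183/1640.3) = 0.336.
df = n − 2 = 54.
t* = t_{0.01, 54} = 2.39741.
Margin = t* × SE = 2.39741 × 0.336 = 0.80553.
CI: -2.346 ± 0.80553 → (-3.152, -1.540).
With 98% confidence, each one-unit increase in outdoor temperature is associated with a change of between -3.152 and -1.540 kWh/day in electricity consumption.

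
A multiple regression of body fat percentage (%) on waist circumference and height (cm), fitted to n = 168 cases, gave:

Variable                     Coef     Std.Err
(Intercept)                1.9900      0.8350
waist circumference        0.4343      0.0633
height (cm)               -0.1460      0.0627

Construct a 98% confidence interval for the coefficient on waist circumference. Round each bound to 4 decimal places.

Read off: b = 0.4343, SE = 0.0633 for waist circumference.
df = n − k − 1 = 168 − 2 − 1 = 165.
t* = t_{0.01, 165} = 2.34916.
Margin = t* × SE = 2.34916 × 0.0633 = 0.148702.
CI: 0.4343 ± 0.148702 → (0.2856, 0.5830).

(0.2856, 0.5830)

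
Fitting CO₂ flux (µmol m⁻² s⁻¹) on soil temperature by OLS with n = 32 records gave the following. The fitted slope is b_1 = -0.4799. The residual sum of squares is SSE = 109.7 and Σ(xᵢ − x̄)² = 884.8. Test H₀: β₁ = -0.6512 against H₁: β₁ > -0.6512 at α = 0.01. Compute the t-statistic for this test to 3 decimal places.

t = 2.665

MSE = SSE/(n − 2) = 109.7/30 = 3.65667.
SE(b_1) = √(MSE/Sₓₓ) = √(3.65667/884.8) = 0.0642866.
t = (-0.4799 − (-0.6512)) / 0.0642866 = 2.665.
df = n − 2 = 30.
One-sided p ≈ 0.0061, which is < 0.01, so reject H₀.
There is evidence that the true slope on soil temperature exceeds -0.6512 µmol m⁻² s⁻¹ per unit.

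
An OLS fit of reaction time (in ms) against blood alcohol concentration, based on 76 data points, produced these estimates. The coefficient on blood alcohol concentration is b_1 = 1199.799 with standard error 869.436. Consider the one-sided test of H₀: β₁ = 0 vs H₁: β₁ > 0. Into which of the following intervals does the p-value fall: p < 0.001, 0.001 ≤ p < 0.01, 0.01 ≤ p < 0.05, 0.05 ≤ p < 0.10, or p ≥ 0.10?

t = 1199.799 / 869.436 = 1.380.
df = n − 2 = 76 − 2 = 74.
One-sided p = P(T_{74} > t) ≈ 0.0859.
So 0.05 ≤ p < 0.10.

0.05 ≤ p < 0.10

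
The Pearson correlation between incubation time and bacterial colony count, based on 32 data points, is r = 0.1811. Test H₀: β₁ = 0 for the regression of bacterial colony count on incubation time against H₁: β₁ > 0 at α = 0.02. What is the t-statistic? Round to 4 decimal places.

t = r·√(n − 2)/√(1 − r²) = 0.1811·√30/√0.967203 = 1.0086.
df = n − 2 = 30.
One-sided p ≈ 0.1606, which is ≥ 0.02, so fail to reject H₀.
The data do not give significant evidence of a linear association between incubation time and bacterial colony count.

t = 1.0086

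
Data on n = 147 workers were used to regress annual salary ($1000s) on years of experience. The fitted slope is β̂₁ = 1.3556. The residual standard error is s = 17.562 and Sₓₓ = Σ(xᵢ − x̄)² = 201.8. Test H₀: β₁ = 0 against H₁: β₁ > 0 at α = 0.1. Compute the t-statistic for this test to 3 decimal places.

SE(β̂₁) = s/√Sₓₓ = 17.562/√201.8 = 1.23627.
t = 1.3556 / 1.23627 = 1.097.
df = n − 2 = 145.
One-sided p ≈ 0.1373, which is ≥ 0.1, so fail to reject H₀.
The data do not give significant evidence that the true slope on years of experience is positive.

t = 1.097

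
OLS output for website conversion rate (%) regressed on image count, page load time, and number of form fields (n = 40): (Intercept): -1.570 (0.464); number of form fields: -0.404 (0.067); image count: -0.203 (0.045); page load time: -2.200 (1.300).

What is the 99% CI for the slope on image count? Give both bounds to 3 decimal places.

Read off: b = -0.203, SE = 0.045 for image count.
df = n − k − 1 = 40 − 3 − 1 = 36.
t* = t_{0.005, 36} = 2.719485.
Margin = t* × SE = 2.719485 × 0.045 = 0.12238.
CI: -0.203 ± 0.12238 → (-0.325, -0.081).

(-0.325, -0.081)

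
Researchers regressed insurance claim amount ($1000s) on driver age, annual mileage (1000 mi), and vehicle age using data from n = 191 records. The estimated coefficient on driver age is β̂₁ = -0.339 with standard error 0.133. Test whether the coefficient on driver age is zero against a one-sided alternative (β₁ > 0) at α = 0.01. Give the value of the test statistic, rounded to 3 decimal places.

H₀: β₁ = 0 vs H₁: β₁ > 0.
t = (β̂₁ − β₁⁰)/SE = -0.339 / 0.133 = -2.549.
df = n − k − 1 = 191 − 3 − 1 = 187.
One-sided p ≈ 0.9942, which is ≥ 0.01, so fail to reject H₀.
The data do not give significant evidence that the true slope on driver age is positive, holding the other predictors fixed.

t = -2.549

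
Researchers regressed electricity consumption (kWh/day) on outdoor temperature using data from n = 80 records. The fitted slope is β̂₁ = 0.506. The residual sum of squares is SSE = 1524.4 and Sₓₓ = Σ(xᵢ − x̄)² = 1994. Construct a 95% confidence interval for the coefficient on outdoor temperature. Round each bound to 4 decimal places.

MSE = SSE/(n − 2) = 1524.4/78 = 19.5436.
SE(β̂₁) = √(MSE/Sₓₓ) = √(19.5436/1994) = 0.099001.
df = n − 2 = 78.
t* = t_{0.025, 78} = 1.990847.
Margin = t* × SE = 1.990847 × 0.099001 = 0.197096.
CI: 0.506 ± 0.197096 → (0.3089, 0.7031).
With 95% confidence, each one-unit increase in outdoor temperature is associated with a change of between 0.3089 and 0.7031 kWh/day in electricity consumption.

(0.3089, 0.7031)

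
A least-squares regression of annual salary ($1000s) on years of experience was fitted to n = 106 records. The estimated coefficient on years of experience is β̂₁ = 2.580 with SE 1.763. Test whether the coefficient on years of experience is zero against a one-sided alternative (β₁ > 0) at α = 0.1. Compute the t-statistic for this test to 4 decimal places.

H₀: β₁ = 0 vs H₁: β₁ > 0.
t = (β̂₁ − β₁⁰)/SE = 2.580 / 1.763 = 1.4634.
df = n − 2 = 106 − 2 = 104.
One-sided p ≈ 0.0732, which is < 0.1, so reject H₀.
There is evidence that the true slope on years of experience is positive.

t = 1.4634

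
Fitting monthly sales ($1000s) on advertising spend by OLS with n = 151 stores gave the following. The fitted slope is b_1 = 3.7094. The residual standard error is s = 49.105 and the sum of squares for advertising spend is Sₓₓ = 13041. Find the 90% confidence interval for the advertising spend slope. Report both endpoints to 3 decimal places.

(2.998, 4.421)

SE(b_1) = s/√Sₓₓ = 49.105/√13041 = 0.430002.
df = n − 2 = 149.
t* = t_{0.05, 149} = 1.655145.
Margin = t* × SE = 1.655145 × 0.430002 = 0.71172.
CI: 3.7094 ± 0.71172 → (2.998, 4.421).
With 90% confidence, each one-unit increase in advertising spend is associated with a change of between 2.998 and 4.421 $1000s in monthly sales.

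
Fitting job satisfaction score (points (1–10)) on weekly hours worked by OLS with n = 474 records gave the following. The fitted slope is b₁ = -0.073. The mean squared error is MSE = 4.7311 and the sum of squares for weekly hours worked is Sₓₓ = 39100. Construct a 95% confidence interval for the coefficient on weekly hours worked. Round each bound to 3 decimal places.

(-0.095, -0.051)

SE(b₁) = √(MSE/Sₓₓ) = √(4.7311/39100) = 0.011.
df = n − 2 = 472.
t* = t_{0.025, 472} = 1.965003.
Margin = t* × SE = 1.965003 × 0.011 = 0.02162.
CI: -0.073 ± 0.02162 → (-0.095, -0.051).
With 95% confidence, each one-unit increase in weekly hours worked is associated with a change of between -0.095 and -0.051 points (1–10) in job satisfaction score.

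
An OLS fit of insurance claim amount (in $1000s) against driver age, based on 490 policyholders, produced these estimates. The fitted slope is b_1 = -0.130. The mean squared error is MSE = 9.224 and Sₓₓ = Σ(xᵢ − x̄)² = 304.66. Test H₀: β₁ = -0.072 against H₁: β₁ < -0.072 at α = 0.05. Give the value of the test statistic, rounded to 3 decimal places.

SE(b_1) = √(MSE/Sₓₓ) = √(9.224/304.66) = 0.174001.
t = (-0.130 − (-0.072)) / 0.174001 = -0.333.
df = n − 2 = 488.
One-sided p ≈ 0.3695, which is ≥ 0.05, so fail to reject H₀.
The data do not give significant evidence that the true slope on driver age is below -0.072 $1000s per unit.

t = -0.333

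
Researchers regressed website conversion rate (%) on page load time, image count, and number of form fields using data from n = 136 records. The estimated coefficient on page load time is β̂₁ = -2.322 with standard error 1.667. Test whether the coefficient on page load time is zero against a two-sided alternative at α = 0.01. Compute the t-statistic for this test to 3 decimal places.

H₀: β₁ = 0 vs H₁: β₁ ≠ 0.
t = (β̂₁ − β₁⁰)/SE = -2.322 / 1.667 = -1.393.
df = n − k − 1 = 136 − 3 − 1 = 132.
Two-sided p ≈ 0.1660, which is ≥ 0.01, so fail to reject H₀.
The data do not give significant evidence of an association between page load time and website conversion rate, after adjusting for the other predictors.

t = -1.393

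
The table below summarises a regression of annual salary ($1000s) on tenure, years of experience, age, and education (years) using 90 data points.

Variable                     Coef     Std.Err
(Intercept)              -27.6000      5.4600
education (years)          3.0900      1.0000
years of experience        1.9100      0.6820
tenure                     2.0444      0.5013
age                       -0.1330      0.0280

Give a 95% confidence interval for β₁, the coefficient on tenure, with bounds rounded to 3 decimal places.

Read off: b = 2.0444, SE = 0.5013 for tenure.
df = n − k − 1 = 90 − 4 − 1 = 85.
t* = t_{0.025, 85} = 1.988268.
Margin = t* × SE = 1.988268 × 0.5013 = 0.99672.
CI: 2.0444 ± 0.99672 → (1.048, 3.041).

(1.048, 3.041)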